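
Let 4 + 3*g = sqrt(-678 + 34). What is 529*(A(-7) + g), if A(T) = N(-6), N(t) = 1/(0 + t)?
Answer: -1587/2 + 1058*I*sqrt(161)/3 ≈ -793.5 + 4474.8*I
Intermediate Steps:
g = -4/3 + 2*I*sqrt(161)/3 (g = -4/3 + sqrt(-678 + 34)/3 = -4/3 + sqrt(-644)/3 = -4/3 + (2*I*sqrt(161))/3 = -4/3 + 2*I*sqrt(161)/3 ≈ -1.3333 + 8.459*I)
N(t) = 1/t
A(T) = -1/6 (A(T) = 1/(-6) = -1/6)
529*(A(-7) + g) = 529*(-1/6 + (-4/3 + 2*I*sqrt(161)/3)) = 529*(-3/2 + 2*I*sqrt(161)/3) = -1587/2 + 1058*I*sqrt(161)/3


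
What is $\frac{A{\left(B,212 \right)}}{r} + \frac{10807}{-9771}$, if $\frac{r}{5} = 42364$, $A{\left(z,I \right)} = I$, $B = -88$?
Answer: $- \frac{571766822}{517423305} \approx -1.105$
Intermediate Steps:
$r = 211820$ ($r = 5 \cdot 42364 = 211820$)
$\frac{A{\left(B,212 \right)}}{r} + \frac{10807}{-9771} = \frac{212}{211820} + \frac{10807}{-9771} = 212 \cdot \frac{1}{211820} + 10807 \left(- \frac{1}{9771}\right) = \frac{53}{52955} - \frac{10807}{9771} = - \frac{571766822}{517423305}$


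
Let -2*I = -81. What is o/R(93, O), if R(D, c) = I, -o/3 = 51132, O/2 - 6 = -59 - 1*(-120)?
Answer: -34088/9 ≈ -3787.6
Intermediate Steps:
O = 134 (O = 12 + 2*(-59 - 1*(-120)) = 12 + 2*(-59 + 120) = 12 + 2*61 = 12 + 122 = 134)
o = -153396 (o = -3*51132 = -153396)
I = 81/2 (I = -½*(-81) = 81/2 ≈ 40.500)
R(D, c) = 81/2
o/R(93, O) = -153396/81/2 = -153396*2/81 = -34088/9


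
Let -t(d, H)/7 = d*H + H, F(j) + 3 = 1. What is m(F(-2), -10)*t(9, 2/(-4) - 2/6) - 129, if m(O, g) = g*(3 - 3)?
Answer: -129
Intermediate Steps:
F(j) = -2 (F(j) = -3 + 1 = -2)
m(O, g) = 0 (m(O, g) = g*0 = 0)
t(d, H) = -7*H - 7*H*d (t(d, H) = -7*(d*H + H) = -7*(H*d + H) = -7*(H + H*d) = -7*H - 7*H*d)
m(F(-2), -10)*t(9, 2/(-4) - 2/6) - 129 = 0*(-7*(2/(-4) - 2/6)*(1 + 9)) - 129 = 0*(-7*(2*(-1/4) - 2*1/6)*10) - 129 = 0*(-7*(-1/2 - 1/3)*10) - 129 = 0*(-7*(-5/6)*10) - 129 = 0*(175/3) - 129 = 0 - 129 = -129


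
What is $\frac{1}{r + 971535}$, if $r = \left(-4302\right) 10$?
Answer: $\frac{1}{928515} \approx 1.077 \cdot 10^{-6}$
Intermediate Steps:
$r = -43020$
$\frac{1}{r + 971535} = \frac{1}{-43020 + 971535} = \frac{1}{928515}$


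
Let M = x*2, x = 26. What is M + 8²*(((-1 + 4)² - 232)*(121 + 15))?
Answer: -1940940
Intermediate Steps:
M = 52 (M = 26*2 = 52)
M + 8²*(((-1 + 4)² - 232)*(121 + 15)) = 52 + 8²*(((-1 + 4)² - 232)*(121 + 15)) = 52 + 64*((3² - 232)*136) = 52 + 64*((9 - 232)*136) = 52 + 64*(-223*136) = 52 + 64*(-30328) = 52 - 1940992 = -1940940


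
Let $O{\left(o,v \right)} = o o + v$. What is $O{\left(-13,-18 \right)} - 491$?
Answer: $-340$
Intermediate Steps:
$O{\left(o,v \right)} = v + o^{2}$ ($O{\left(o,v \right)} = o^{2} + v = v + o^{2}$)
$O{\left(-13,-18 \right)} - 491 = \left(-18 + \left(-13\right)^{2}\right) - 491 = \left(-18 + 169\right) - 491 = 151 - 491 = -340$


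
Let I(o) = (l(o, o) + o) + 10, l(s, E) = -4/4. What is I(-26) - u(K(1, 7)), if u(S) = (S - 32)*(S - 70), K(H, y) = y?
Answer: -1592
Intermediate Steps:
l(s, E) = -1 (l(s, E) = -4*¼ = -1)
I(o) = 9 + o (I(o) = (-1 + o) + 10 = 9 + o)
u(S) = (-70 + S)*(-32 + S) (u(S) = (-32 + S)*(-70 + S) = (-70 + S)*(-32 + S))
I(-26) - u(K(1, 7)) = (9 - 26) - (2240 + 7² - 102*7) = -17 - (2240 + 49 - 714) = -17 - 1*1575 = -17 - 1575 = -1592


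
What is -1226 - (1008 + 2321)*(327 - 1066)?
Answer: 2458905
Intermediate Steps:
-1226 - (1008 + 2321)*(327 - 1066) = -1226 - 3329*(-739) = -1226 - 1*(-2460131) = -1226 + 2460131 = 2458905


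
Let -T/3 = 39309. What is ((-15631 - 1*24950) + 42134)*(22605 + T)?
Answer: -148035066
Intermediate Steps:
T = -117927 (T = -3*39309 = -117927)
((-15631 - 1*24950) + 42134)*(22605 + T) = ((-15631 - 1*24950) + 42134)*(22605 - 117927) = ((-15631 - 24950) + 42134)*(-95322) = (-40581 + 42134)*(-95322) = 1553*(-95322) = -148035066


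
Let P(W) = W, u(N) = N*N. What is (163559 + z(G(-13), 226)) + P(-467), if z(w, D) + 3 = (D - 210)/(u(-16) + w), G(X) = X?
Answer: 39630643/243 ≈ 1.6309e+5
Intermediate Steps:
u(N) = N²
z(w, D) = -3 + (-210 + D)/(256 + w) (z(w, D) = -3 + (D - 210)/((-16)² + w) = -3 + (-210 + D)/(256 + w))
(163559 + z(G(-13), 226)) + P(-467) = (163559 + (-978 + 226 - 3*(-13))/(256 - 13)) - 467 = (163559 + (-978 + 226 + 39)/243) - 467 = (163559 + (1/243)*(-713)) - 467 = (163559 - 713/243) - 467 = 39744124/243 - 467 = 39630643/243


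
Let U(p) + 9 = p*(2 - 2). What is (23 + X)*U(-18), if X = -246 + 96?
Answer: 1143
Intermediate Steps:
X = -150
U(p) = -9 (U(p) = -9 + p*(2 - 2) = -9 + p*0 = -9 + 0 = -9)
(23 + X)*U(-18) = (23 - 150)*(-9) = -127*(-9) = 1143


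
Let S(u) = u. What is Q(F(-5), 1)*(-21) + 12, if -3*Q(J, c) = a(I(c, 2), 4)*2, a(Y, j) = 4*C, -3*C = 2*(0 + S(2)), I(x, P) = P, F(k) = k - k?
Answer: -188/3 ≈ -62.667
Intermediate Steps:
F(k) = 0
C = -4/3 (C = -2*(0 + 2)/3 = -2*2/3 = -⅓*4 = -4/3 ≈ -1.3333)
a(Y, j) = -16/3 (a(Y, j) = 4*(-4/3) = -16/3)
Q(J, c) = 32/9 (Q(J, c) = -(-16)*2/9 = -⅓*(-32/3) = 32/9)
Q(F(-5), 1)*(-21) + 12 = (32/9)*(-21) + 12 = -224/3 + 12 = -188/3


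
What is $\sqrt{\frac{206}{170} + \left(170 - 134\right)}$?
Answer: $\frac{\sqrt{268855}}{85} \approx 6.1001$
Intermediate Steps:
$\sqrt{\frac{206}{170} + \left(170 - 134\right)} = \sqrt{206 \cdot \frac{1}{170} + 36} = \sqrt{\frac{103}{85} + 36} = \sqrt{\frac{3163}{85}} = \frac{\sqrt{268855}}{85}$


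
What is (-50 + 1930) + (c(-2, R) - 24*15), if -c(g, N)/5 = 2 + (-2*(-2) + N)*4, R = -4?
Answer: 1510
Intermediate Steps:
c(g, N) = -90 - 20*N (c(g, N) = -5*(2 + (-2*(-2) + N)*4) = -5*(2 + (4 + N)*4) = -5*(2 + (16 + 4*N)) = -5*(18 + 4*N) = -90 - 20*N)
(-50 + 1930) + (c(-2, R) - 24*15) = (-50 + 1930) + ((-90 - 20*(-4)) - 24*15) = 1880 + ((-90 + 80) - 360) = 1880 + (-10 - 360) = 1880 - 370 = 1510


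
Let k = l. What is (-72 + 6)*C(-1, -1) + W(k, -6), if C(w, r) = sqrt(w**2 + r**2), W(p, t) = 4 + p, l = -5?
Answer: -1 - 66*sqrt(2) ≈ -94.338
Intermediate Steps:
k = -5
C(w, r) = sqrt(r**2 + w**2)
(-72 + 6)*C(-1, -1) + W(k, -6) = (-72 + 6)*sqrt((-1)**2 + (-1)**2) + (4 - 5) = -66*sqrt(1 + 1) - 1 = -66*sqrt(2) - 1 = -1 - 66*sqrt(2)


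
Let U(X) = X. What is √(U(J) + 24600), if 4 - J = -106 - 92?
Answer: √24802 ≈ 157.49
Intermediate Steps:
J = 202 (J = 4 - (-106 - 92) = 4 - 1*(-198) = 4 + 198 = 202)
√(U(J) + 24600) = √(202 + 24600) = √24802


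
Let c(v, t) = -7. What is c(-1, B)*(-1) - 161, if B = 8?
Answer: -154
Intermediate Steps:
c(-1, B)*(-1) - 161 = -7*(-1) - 161 = 7 - 161 = -154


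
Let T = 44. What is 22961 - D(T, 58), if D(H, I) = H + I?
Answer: 22859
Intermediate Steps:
22961 - D(T, 58) = 22961 - (44 + 58) = 22961 - 1*102 = 22961 - 102 = 22859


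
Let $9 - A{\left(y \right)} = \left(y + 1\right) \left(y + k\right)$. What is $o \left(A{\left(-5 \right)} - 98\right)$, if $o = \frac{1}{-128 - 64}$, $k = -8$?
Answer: $\frac{47}{64} \approx 0.73438$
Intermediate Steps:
$A{\left(y \right)} = 9 - \left(1 + y\right) \left(-8 + y\right)$ ($A{\left(y \right)} = 9 - \left(y + 1\right) \left(y - 8\right) = 9 - \left(1 + y\right) \left(-8 + y\right)$)
$o = - \frac{1}{192}$ ($o = \frac{1}{-192} = - \frac{1}{192} \approx -0.0052083$)
$o \left(A{\left(-5 \right)} - 98\right) = - \frac{\left(17 - \left(-5\right)^{2} + 7 \left(-5\right)\right) - 98}{192} = - \frac{\left(17 - 25 - 35\right) - 98}{192} = - \frac{-43 - 98}{192} = \left(- \frac{1}{192}\right) \left(-141\right) = \frac{47}{64}$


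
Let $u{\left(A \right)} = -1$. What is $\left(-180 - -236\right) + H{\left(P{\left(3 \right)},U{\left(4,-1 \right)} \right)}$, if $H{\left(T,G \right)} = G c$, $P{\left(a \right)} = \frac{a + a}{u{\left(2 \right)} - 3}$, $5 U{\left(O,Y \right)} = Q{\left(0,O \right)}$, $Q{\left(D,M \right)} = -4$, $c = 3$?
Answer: $\frac{268}{5} \approx 53.6$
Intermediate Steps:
$U{\left(O,Y \right)} = - \frac{4}{5}$ ($U{\left(O,Y \right)} = \frac{1}{5} \left(-4\right) = - \frac{4}{5}$)
$P{\left(a \right)} = - \frac{a}{2}$ ($P{\left(a \right)} = \frac{a + a}{-1 - 3} = \frac{2 a}{-4} = 2 a \left(- \frac{1}{4}\right) = - \frac{a}{2}$)
$H{\left(T,G \right)} = 3 G$ ($H{\left(T,G \right)} = G 3 = 3 G$)
$\left(-180 - -236\right) + H{\left(P{\left(3 \right)},U{\left(4,-1 \right)} \right)} = \left(-180 - -236\right) + 3 \left(- \frac{4}{5}\right) = \left(-180 + 236\right) - \frac{12}{5} = 56 - \frac{12}{5} = \frac{268}{5}$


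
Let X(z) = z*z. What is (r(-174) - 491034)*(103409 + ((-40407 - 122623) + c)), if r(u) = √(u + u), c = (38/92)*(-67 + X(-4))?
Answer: 673584482595/23 - 2743535*I*√87/23 ≈ 2.9286e+10 - 1.1126e+6*I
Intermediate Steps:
X(z) = z²
c = -969/46 (c = (38/92)*(-67 + (-4)²) = (38*(1/92))*(-67 + 16) = (19/46)*(-51) = -969/46 ≈ -21.065)
r(u) = √2*√u (r(u) = √(2*u) = √2*√u)
(r(-174) - 491034)*(103409 + ((-40407 - 122623) + c)) = (√2*√(-174) - 491034)*(103409 + ((-40407 - 122623) - 969/46)) = (√2*(I*√174) - 491034)*(103409 + (-163030 - 969/46)) = (2*I*√87 - 491034)*(103409 - 7500349/46) = (-491034 + 2*I*√87)*(-2743535/46) = 673584482595/23 - 2743535*I*√87/23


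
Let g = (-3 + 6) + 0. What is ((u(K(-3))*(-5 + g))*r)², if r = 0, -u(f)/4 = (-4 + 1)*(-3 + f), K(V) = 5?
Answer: 0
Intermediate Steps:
g = 3 (g = 3 + 0 = 3)
u(f) = -36 + 12*f (u(f) = -4*(-4 + 1)*(-3 + f) = -(-12)*(-3 + f) = -4*(9 - 3*f) = -36 + 12*f)
((u(K(-3))*(-5 + g))*r)² = (((-36 + 12*5)*(-5 + 3))*0)² = (((-36 + 60)*(-2))*0)² = ((24*(-2))*0)² = (-48*0)² = 0² = 0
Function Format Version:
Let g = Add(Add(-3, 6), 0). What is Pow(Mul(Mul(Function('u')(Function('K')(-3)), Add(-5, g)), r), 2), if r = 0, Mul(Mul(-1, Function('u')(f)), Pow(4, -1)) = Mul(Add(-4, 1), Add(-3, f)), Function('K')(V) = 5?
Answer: 0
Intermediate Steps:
g = 3 (g = Add(3, 0) = 3)
Function('u')(f) = Add(-36, Mul(12, f)) (Function('u')(f) = Mul(-4, Mul(Add(-4, 1), Add(-3, f))) = Mul(-4, Mul(-3, Add(-3, f))) = Mul(-4, Add(9, Mul(-3, f))) = Add(-36, Mul(12, f)))
Pow(Mul(Mul(Function('u')(Function('K')(-3)), Add(-5, g)), r), 2) = Pow(Mul(Mul(Add(-36, Mul(12, 5)), Add(-5, 3)), 0), 2) = Pow(Mul(Mul(Add(-36, 60), -2), 0), 2) = Pow(Mul(Mul(24, -2), 0), 2) = Pow(Mul(-48, 0), 2) = Pow(0, 2) = 0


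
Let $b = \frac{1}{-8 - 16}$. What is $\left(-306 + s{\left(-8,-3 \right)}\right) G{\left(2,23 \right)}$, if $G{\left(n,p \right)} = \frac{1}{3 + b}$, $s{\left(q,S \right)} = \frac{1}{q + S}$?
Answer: $- \frac{80808}{781} \approx -103.47$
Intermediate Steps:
$b = - \frac{1}{24}$ ($b = \frac{1}{-24} = - \frac{1}{24} \approx -0.041667$)
$s{\left(q,S \right)} = \frac{1}{S + q}$
$G{\left(n,p \right)} = \frac{24}{71}$ ($G{\left(n,p \right)} = \frac{1}{3 - \frac{1}{24}} = \frac{1}{\frac{71}{24}} = \frac{24}{71}$)
$\left(-306 + s{\left(-8,-3 \right)}\right) G{\left(2,23 \right)} = \left(-306 + \frac{1}{-3 - 8}\right) \frac{24}{71} = \left(-306 + \frac{1}{-11}\right) \frac{24}{71} = \left(-306 - \frac{1}{11}\right) \frac{24}{71} = \left(- \frac{3367}{11}\right) \frac{24}{71} = - \frac{80808}{781}$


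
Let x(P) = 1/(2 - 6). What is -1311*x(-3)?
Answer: 1311/4 ≈ 327.75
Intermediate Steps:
x(P) = -1/4 (x(P) = 1/(-4) = -1/4)
-1311*x(-3) = -1311*(-1/4) = 1311/4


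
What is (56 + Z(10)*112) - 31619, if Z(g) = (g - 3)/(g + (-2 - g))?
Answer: -31955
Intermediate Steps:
Z(g) = 3/2 - g/2 (Z(g) = (-3 + g)/(-2) = (-3 + g)*(-½) = 3/2 - g/2)
(56 + Z(10)*112) - 31619 = (56 + (3/2 - ½*10)*112) - 31619 = (56 + (3/2 - 5)*112) - 31619 = (56 - 7/2*112) - 31619 = (56 - 392) - 31619 = -336 - 31619 = -31955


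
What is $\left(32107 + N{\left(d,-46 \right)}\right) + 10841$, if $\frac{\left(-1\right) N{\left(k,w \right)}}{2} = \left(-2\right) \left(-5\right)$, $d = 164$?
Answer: $42928$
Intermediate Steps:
$N{\left(k,w \right)} = -20$ ($N{\left(k,w \right)} = - 2 \left(\left(-2\right) \left(-5\right)\right) = \left(-2\right) 10 = -20$)
$\left(32107 + N{\left(d,-46 \right)}\right) + 10841 = \left(32107 - 20\right) + 10841 = 32087 + 10841 = 42928$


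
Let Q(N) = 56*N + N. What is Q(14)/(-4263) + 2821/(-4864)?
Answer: -757495/987392 ≈ -0.76717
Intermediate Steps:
Q(N) = 57*N
Q(14)/(-4263) + 2821/(-4864) = (57*14)/(-4263) + 2821/(-4864) = 798*(-1/4263) + 2821*(-1/4864) = -38/203 - 2821/4864 = -757495/987392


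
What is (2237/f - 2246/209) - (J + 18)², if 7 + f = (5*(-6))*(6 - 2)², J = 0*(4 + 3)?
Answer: -34539027/101783 ≈ -339.34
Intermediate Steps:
J = 0 (J = 0*7 = 0)
f = -487 (f = -7 + (5*(-6))*(6 - 2)² = -7 - 30*4² = -7 - 30*16 = -7 - 480 = -487)
(2237/f - 2246/209) - (J + 18)² = (2237/(-487) - 2246/209) - (0 + 18)² = (2237*(-1/487) - 2246*1/209) - 1*18² = (-2237/487 - 2246/209) - 1*324 = -1561335/101783 - 324 = -34539027/101783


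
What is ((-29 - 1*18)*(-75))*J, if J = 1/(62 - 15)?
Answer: 75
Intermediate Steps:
J = 1/47 ≈ 0.021277
((-29 - 1*18)*(-75))*J = ((-29 - 1*18)*(-75))*(1/47) = ((-29 - 18)*(-75))*(1/47) = -47*(-75)*(1/47) = 3525*(1/47) = 75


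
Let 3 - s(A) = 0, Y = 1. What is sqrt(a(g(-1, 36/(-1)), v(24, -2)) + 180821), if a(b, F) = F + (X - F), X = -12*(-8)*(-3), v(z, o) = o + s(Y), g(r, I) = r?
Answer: sqrt(180533) ≈ 424.89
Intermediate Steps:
s(A) = 3 (s(A) = 3 - 1*0 = 3 + 0 = 3)
v(z, o) = 3 + o (v(z, o) = o + 3 = 3 + o)
X = -288 (X = 96*(-3) = -288)
a(b, F) = -288 (a(b, F) = F + (-288 - F) = -288)
sqrt(a(g(-1, 36/(-1)), v(24, -2)) + 180821) = sqrt(-288 + 180821) = sqrt(180533)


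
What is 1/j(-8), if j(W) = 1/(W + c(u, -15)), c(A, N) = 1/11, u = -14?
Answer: -87/11 ≈ -7.9091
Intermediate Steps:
c(A, N) = 1/11
j(W) = 1/(1/11 + W) (j(W) = 1/(W + 1/11) = 1/(1/11 + W))
1/j(-8) = 1/(11/(1 + 11*(-8))) = 1/(11/(1 - 88)) = 1/(11/(-87)) = 1/(11*(-1/87)) = 1/(-11/87) = -87/11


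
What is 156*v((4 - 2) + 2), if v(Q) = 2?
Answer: 312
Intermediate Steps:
156*v((4 - 2) + 2) = 156*2 = 312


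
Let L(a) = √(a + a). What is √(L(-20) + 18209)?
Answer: √(18209 + 2*I*√10) ≈ 134.94 + 0.023*I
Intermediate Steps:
L(a) = √2*√a (L(a) = √(2*a) = √2*√a)
√(L(-20) + 18209) = √(√2*√(-20) + 18209) = √(√2*(2*I*√5) + 18209) = √(2*I*√10 + 18209) = √(18209 + 2*I*√10)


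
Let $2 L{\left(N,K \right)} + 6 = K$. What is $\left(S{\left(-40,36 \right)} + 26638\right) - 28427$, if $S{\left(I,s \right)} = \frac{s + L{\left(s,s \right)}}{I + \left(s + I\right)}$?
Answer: $- \frac{78767}{44} \approx -1790.2$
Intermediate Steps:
$L{\left(N,K \right)} = -3 + \frac{K}{2}$
$S{\left(I,s \right)} = \frac{-3 + \frac{3 s}{2}}{s + 2 I}$ ($S{\left(I,s \right)} = \frac{s + \left(-3 + \frac{s}{2}\right)}{I + \left(s + I\right)} = \frac{-3 + \frac{3 s}{2}}{I + \left(I + s\right)} = \frac{-3 + \frac{3 s}{2}}{s + 2 I}$)
$\left(S{\left(-40,36 \right)} + 26638\right) - 28427 = \left(\frac{3 \left(-2 + 36\right)}{2 \left(36 + 2 \left(-40\right)\right)} + 26638\right) - 28427 = \left(\frac{3}{2} \frac{1}{36 - 80} \cdot 34 + 26638\right) - 28427 = \left(\frac{3}{2} \frac{1}{-44} \cdot 34 + 26638\right) - 28427 = \left(\frac{3}{2} \left(- \frac{1}{44}\right) 34 + 26638\right) - 28427 = \left(- \frac{51}{44} + 26638\right) - 28427 = \frac{1172021}{44} - 28427 = - \frac{78767}{44}$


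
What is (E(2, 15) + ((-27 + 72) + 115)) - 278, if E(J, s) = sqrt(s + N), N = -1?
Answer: -118 + sqrt(14) ≈ -114.26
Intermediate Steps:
E(J, s) = sqrt(-1 + s) (E(J, s) = sqrt(s - 1) = sqrt(-1 + s))
(E(2, 15) + ((-27 + 72) + 115)) - 278 = (sqrt(-1 + 15) + ((-27 + 72) + 115)) - 278 = (sqrt(14) + (45 + 115)) - 278 = (sqrt(14) + 160) - 278 = (160 + sqrt(14)) - 278 = -118 + sqrt(14)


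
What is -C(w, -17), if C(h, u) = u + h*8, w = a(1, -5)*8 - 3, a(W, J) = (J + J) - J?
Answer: 361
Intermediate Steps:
a(W, J) = J (a(W, J) = 2*J - J = J)
w = -43 (w = -5*8 - 3 = -40 - 3 = -43)
C(h, u) = u + 8*h
-C(w, -17) = -(-17 + 8*(-43)) = -(-17 - 344) = -1*(-361) = 361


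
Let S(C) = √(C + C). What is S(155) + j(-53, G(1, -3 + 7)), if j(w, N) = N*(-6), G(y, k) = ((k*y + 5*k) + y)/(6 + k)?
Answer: -15 + √310 ≈ 2.6068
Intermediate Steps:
S(C) = √2*√C (S(C) = √(2*C) = √2*√C)
G(y, k) = (y + 5*k + k*y)/(6 + k) (G(y, k) = ((5*k + k*y) + y)/(6 + k) = (y + 5*k + k*y)/(6 + k))
j(w, N) = -6*N
S(155) + j(-53, G(1, -3 + 7)) = √2*√155 - 6*(1 + 5*(-3 + 7) + (-3 + 7)*1)/(6 + (-3 + 7)) = √310 - 6*(1 + 5*4 + 4*1)/(6 + 4) = √310 - 6*(1 + 20 + 4)/10 = √310 - 3*25/5 = √310 - 6*5/2 = √310 - 15 = -15 + √310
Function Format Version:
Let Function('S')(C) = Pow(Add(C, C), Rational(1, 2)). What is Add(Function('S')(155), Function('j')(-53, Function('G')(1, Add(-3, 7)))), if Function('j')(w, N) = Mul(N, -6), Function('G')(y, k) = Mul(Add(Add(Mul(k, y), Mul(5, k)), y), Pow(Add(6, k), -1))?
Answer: Add(-15, Pow(310, Rational(1, 2))) ≈ 2.6068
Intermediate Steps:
Function('S')(C) = Mul(Pow(2, Rational(1, 2)), Pow(C, Rational(1, 2))) (Function('S')(C) = Pow(Mul(2, C), Rational(1, 2)) = Mul(Pow(2, Rational(1, 2)), Pow(C, Rational(1, 2))))
Function('G')(y, k) = Mul(Pow(Add(6, k), -1), Add(y, Mul(5, k), Mul(k, y))) (Function('G')(y, k) = Mul(Add(Add(Mul(5, k), Mul(k, y)), y), Pow(Add(6, k), -1)) = Mul(Add(y, Mul(5, k), Mul(k, y)), Pow(Add(6, k), -1)) = Mul(Pow(Add(6, k), -1), Add(y, Mul(5, k), Mul(k, y))))
Function('j')(w, N) = Mul(-6, N)
Add(Function('S')(155), Function('j')(-53, Function('G')(1, Add(-3, 7)))) = Add(Mul(Pow(2, Rational(1, 2)), Pow(155, Rational(1, 2))), Mul(-6, Mul(Pow(Add(6, Add(-3, 7)), -1), Add(1, Mul(5, Add(-3, 7)), Mul(Add(-3, 7), 1))))) = Add(Pow(310, Rational(1, 2)), Mul(-6, Mul(Pow(Add(6, 4), -1), Add(1, Mul(5, 4), Mul(4, 1))))) = Add(Pow(310, Rational(1, 2)), Mul(-6, Mul(Pow(10, -1), Add(1, 20, 4)))) = Add(Pow(310, Rational(1, 2)), Mul(-6, Mul(Rational(1, 10), 25))) = Add(Pow(310, Rational(1, 2)), Mul(-6, Rational(5, 2))) = Add(Pow(310, Rational(1, 2)), -15) = Add(-15, Pow(310, Rational(1, 2)))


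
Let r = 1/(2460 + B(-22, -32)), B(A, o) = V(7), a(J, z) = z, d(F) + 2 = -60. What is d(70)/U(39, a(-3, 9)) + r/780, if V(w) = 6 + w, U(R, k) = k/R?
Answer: -172747293/642980 ≈ -268.67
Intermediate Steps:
d(F) = -62 (d(F) = -2 - 60 = -62)
B(A, o) = 13 (B(A, o) = 6 + 7 = 13)
r = 1/2473 (r = 1/(2460 + 13) = 1/2473 ≈ 0.00040437)
d(70)/U(39, a(-3, 9)) + r/780 = -62/(9/39) + (1/2473)/780 = -62/(9*(1/39)) + (1/2473)*(1/780) = -62/3/13 + 1/1928940 = -62*13/3 + 1/1928940 = -806/3 + 1/1928940 = -172747293/642980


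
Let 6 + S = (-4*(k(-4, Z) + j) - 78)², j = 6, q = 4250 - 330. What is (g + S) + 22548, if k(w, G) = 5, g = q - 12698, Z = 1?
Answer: 28648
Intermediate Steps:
q = 3920
g = -8778 (g = 3920 - 12698 = -8778)
S = 14878 (S = -6 + (-4*(5 + 6) - 78)² = -6 + (-4*11 - 78)² = -6 + (-44 - 78)² = -6 + (-122)² = -6 + 14884 = 14878)
(g + S) + 22548 = (-8778 + 14878) + 22548 = 6100 + 22548 = 28648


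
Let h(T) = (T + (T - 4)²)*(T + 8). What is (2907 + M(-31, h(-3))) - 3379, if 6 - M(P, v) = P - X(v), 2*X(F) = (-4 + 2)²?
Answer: -433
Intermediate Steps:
X(F) = 2 (X(F) = (-4 + 2)²/2 = (½)*(-2)² = (½)*4 = 2)
h(T) = (8 + T)*(T + (-4 + T)²) (h(T) = (T + (-4 + T)²)*(8 + T) = (8 + T)*(T + (-4 + T)²))
M(P, v) = 8 - P (M(P, v) = 6 - (P - 1*2) = 6 - (P - 2) = 6 - (-2 + P) = 6 + (2 - P) = 8 - P)
(2907 + M(-31, h(-3))) - 3379 = (2907 + (8 - 1*(-31))) - 3379 = (2907 + (8 + 31)) - 3379 = (2907 + 39) - 3379 = 2946 - 3379 = -433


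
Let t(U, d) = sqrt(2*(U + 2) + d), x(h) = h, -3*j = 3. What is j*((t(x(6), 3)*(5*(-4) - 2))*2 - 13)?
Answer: 13 + 44*sqrt(19) ≈ 204.79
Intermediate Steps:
j = -1 (j = -1/3*3 = -1)
t(U, d) = sqrt(4 + d + 2*U) (t(U, d) = sqrt(2*(2 + U) + d) = sqrt((4 + 2*U) + d) = sqrt(4 + d + 2*U))
j*((t(x(6), 3)*(5*(-4) - 2))*2 - 13) = -((sqrt(4 + 3 + 2*6)*(5*(-4) - 2))*2 - 13) = -((sqrt(4 + 3 + 12)*(-20 - 2))*2 - 13) = -((sqrt(19)*(-22))*2 - 13) = -(-22*sqrt(19)*2 - 13) = -(-44*sqrt(19) - 13) = -(-13 - 44*sqrt(19)) = 13 + 44*sqrt(19)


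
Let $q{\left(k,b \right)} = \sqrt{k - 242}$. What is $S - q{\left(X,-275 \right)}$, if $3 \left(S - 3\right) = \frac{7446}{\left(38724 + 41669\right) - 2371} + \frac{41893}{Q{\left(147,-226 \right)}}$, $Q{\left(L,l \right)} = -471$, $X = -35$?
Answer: $- \frac{1467166661}{55122543} - i \sqrt{277} \approx -26.616 - 16.643 i$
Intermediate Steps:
$q{\left(k,b \right)} = \sqrt{-242 + k}$
$S = - \frac{1467166661}{55122543}$ ($S = 3 + \frac{\frac{7446}{\left(38724 + 41669\right) - 2371} + \frac{41893}{-471}}{3} = 3 + \frac{\frac{7446}{80393 - 2371} + 41893 \left(- \frac{1}{471}\right)}{3} = 3 + \frac{\frac{7446}{78022} - \frac{41893}{471}}{3} = 3 + \frac{7446 \cdot \frac{1}{78022} - \frac{41893}{471}}{3} = 3 + \frac{\frac{3723}{39011} - \frac{41893}{471}}{3} = 3 + \frac{1}{3} \left(- \frac{1632534290}{18374181}\right) = 3 - \frac{1632534290}{55122543} = - \frac{1467166661}{55122543} \approx -26.616$)
$S - q{\left(X,-275 \right)} = - \frac{1467166661}{55122543} - \sqrt{-242 - 35} = - \frac{1467166661}{55122543} - \sqrt{-277} = - \frac{1467166661}{55122543} - i \sqrt{277}$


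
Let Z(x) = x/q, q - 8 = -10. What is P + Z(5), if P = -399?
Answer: -803/2 ≈ -401.50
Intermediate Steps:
q = -2 (q = 8 - 10 = -2)
Z(x) = -x/2 (Z(x) = x/(-2) = x*(-½) = -x/2)
P + Z(5) = -399 - ½*5 = -399 - 5/2 = -803/2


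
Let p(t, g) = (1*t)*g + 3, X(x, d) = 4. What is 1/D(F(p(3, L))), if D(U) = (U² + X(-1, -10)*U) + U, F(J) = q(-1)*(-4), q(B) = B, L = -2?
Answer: 1/36 ≈ 0.027778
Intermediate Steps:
p(t, g) = 3 + g*t (p(t, g) = t*g + 3 = g*t + 3 = 3 + g*t)
F(J) = 4 (F(J) = -1*(-4) = 4)
D(U) = U² + 5*U (D(U) = (U² + 4*U) + U = U² + 5*U)
1/D(F(p(3, L))) = 1/(4*(5 + 4)) = 1/(4*9) = 1/36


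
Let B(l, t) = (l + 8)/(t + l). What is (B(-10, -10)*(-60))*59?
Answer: -354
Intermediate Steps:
B(l, t) = (8 + l)/(l + t)
(B(-10, -10)*(-60))*59 = (((8 - 10)/(-10 - 10))*(-60))*59 = ((-2/(-20))*(-60))*59 = (-1/20*(-2)*(-60))*59 = ((⅒)*(-60))*59 = -6*59 = -354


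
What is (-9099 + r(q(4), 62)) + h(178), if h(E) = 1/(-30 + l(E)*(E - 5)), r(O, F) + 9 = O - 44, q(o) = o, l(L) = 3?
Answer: -4473371/489 ≈ -9148.0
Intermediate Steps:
r(O, F) = -53 + O (r(O, F) = -9 + (O - 44) = -9 + (-44 + O) = -53 + O)
h(E) = 1/(-45 + 3*E) (h(E) = 1/(-30 + 3*(E - 5)) = 1/(-30 + 3*(-5 + E)) = 1/(-30 + (-15 + 3*E)) = 1/(-45 + 3*E))
(-9099 + r(q(4), 62)) + h(178) = (-9099 + (-53 + 4)) + 1/(3*(-15 + 178)) = (-9099 - 49) + (1/3)/163 = -9148 + (1/3)*(1/163) = -9148 + 1/489 = -4473371/489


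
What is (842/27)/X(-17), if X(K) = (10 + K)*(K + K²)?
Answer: -421/25704 ≈ -0.016379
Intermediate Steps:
(842/27)/X(-17) = (842/27)/((-17*(10 + (-17)² + 11*(-17)))) = (842*(1/27))/((-17*(10 + 289 - 187))) = 842/(27*((-17*112))) = (842/27)/(-1904) = (842/27)*(-1/1904) = -421/25704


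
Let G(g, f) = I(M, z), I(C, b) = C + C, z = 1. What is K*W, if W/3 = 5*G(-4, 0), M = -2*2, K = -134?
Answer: 16080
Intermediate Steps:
M = -4
I(C, b) = 2*C
G(g, f) = -8 (G(g, f) = 2*(-4) = -8)
W = -120 (W = 3*(5*(-8)) = 3*(-40) = -120)
K*W = -134*(-120) = 16080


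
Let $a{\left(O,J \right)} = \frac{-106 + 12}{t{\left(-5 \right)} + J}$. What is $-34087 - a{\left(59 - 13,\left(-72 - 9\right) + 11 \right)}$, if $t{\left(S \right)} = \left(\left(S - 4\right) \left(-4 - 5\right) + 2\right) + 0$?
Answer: $- \frac{443037}{13} \approx -34080.0$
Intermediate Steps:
$t{\left(S \right)} = 38 - 9 S$ ($t{\left(S \right)} = \left(\left(-4 + S\right) \left(-9\right) + 2\right) + 0 = \left(\left(36 - 9 S\right) + 2\right) + 0 = \left(38 - 9 S\right) + 0 = 38 - 9 S$)
$a{\left(O,J \right)} = - \frac{94}{83 + J}$ ($a{\left(O,J \right)} = \frac{-106 + 12}{\left(38 - -45\right) + J} = - \frac{94}{\left(38 + 45\right) + J} = - \frac{94}{83 + J}$)
$-34087 - a{\left(59 - 13,\left(-72 - 9\right) + 11 \right)} = -34087 - - \frac{94}{83 + \left(\left(-72 - 9\right) + 11\right)} = -34087 - - \frac{94}{83 + \left(-81 + 11\right)} = -34087 - - \frac{94}{83 - 70} = -34087 - - \frac{94}{13} = -34087 + \frac{94}{13} = - \frac{443037}{13}$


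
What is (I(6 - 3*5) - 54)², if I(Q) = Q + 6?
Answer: 3249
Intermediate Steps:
I(Q) = 6 + Q
(I(6 - 3*5) - 54)² = ((6 + (6 - 3*5)) - 54)² = ((6 + (6 - 15)) - 54)² = ((6 - 9) - 54)² = (-3 - 54)² = (-57)² = 3249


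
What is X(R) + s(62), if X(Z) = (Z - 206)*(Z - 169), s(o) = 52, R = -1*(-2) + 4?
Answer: 32652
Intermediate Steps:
R = 6 (R = 2 + 4 = 6)
X(Z) = (-206 + Z)*(-169 + Z)
X(R) + s(62) = (34814 + 6² - 375*6) + 52 = (34814 + 36 - 2250) + 52 = 32600 + 52 = 32652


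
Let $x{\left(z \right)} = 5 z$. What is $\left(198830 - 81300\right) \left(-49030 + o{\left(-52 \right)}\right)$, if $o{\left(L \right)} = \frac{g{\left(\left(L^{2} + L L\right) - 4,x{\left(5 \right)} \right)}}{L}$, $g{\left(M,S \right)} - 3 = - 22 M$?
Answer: $- \frac{10987585875}{2} \approx -5.4938 \cdot 10^{9}$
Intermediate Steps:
$g{\left(M,S \right)} = 3 - 22 M$
$o{\left(L \right)} = \frac{91 - 44 L^{2}}{L}$ ($o{\left(L \right)} = \frac{3 - 22 \left(\left(L^{2} + L L\right) - 4\right)}{L} = \frac{3 - 22 \left(\left(L^{2} + L^{2}\right) - 4\right)}{L} = \frac{3 - 22 \left(2 L^{2} - 4\right)}{L} = \frac{3 - 22 \left(-4 + 2 L^{2}\right)}{L} = \frac{3 - \left(-88 + 44 L^{2}\right)}{L} = \frac{91 - 44 L^{2}}{L}$)
$\left(198830 - 81300\right) \left(-49030 + o{\left(-52 \right)}\right) = \left(198830 - 81300\right) \left(-49030 + \left(\left(-44\right) \left(-52\right) + \frac{91}{-52}\right)\right) = 117530 \left(-49030 + \left(2288 + 91 \left(- \frac{1}{52}\right)\right)\right) = 117530 \left(-49030 + \left(2288 - \frac{7}{4}\right)\right) = 117530 \left(-49030 + \frac{9145}{4}\right) = 117530 \left(- \frac{186975}{4}\right) = - \frac{10987585875}{2}$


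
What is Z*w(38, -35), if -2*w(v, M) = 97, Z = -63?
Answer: 6111/2 ≈ 3055.5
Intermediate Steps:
w(v, M) = -97/2 (w(v, M) = -½*97 = -97/2)
Z*w(38, -35) = -63*(-97/2) = 6111/2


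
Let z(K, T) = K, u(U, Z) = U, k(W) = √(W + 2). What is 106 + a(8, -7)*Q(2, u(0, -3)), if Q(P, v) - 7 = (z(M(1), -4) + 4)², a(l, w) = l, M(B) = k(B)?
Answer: 314 + 64*√3 ≈ 424.85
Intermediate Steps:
k(W) = √(2 + W)
M(B) = √(2 + B)
Q(P, v) = 7 + (4 + √3)² (Q(P, v) = 7 + (√(2 + 1) + 4)² = 7 + (√3 + 4)² = 7 + (4 + √3)²)
106 + a(8, -7)*Q(2, u(0, -3)) = 106 + 8*(26 + 8*√3) = 106 + (208 + 64*√3) = 314 + 64*√3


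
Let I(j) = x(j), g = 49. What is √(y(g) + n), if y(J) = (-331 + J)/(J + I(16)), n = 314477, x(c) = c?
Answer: √1328646995/65 ≈ 560.78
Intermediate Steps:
I(j) = j
y(J) = (-331 + J)/(16 + J) (y(J) = (-331 + J)/(J + 16) = (-331 + J)/(16 + J))
√(y(g) + n) = √((-331 + 49)/(16 + 49) + 314477) = √(-282/65 + 314477) = √(20440723/65) = √1328646995/65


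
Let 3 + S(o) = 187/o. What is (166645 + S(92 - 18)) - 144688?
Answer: 1624783/74 ≈ 21957.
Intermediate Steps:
S(o) = -3 + 187/o
(166645 + S(92 - 18)) - 144688 = (166645 + (-3 + 187/(92 - 18))) - 144688 = (166645 + (-3 + 187/74)) - 144688 = (166645 - 35/74) - 144688 = 12331695/74 - 144688 = 1624783/74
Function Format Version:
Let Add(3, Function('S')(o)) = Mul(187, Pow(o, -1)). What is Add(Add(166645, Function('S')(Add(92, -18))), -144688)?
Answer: Rational(1624783, 74) ≈ 21957.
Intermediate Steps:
Function('S')(o) = Add(-3, Mul(187, Pow(o, -1)))
Add(Add(166645, Function('S')(Add(92, -18))), -144688) = Add(Add(166645, Add(-3, Mul(187, Pow(Add(92, -18), -1)))), -144688) = Add(Add(166645, Add(-3, Mul(187, Pow(74, -1)))), -144688) = Add(Add(166645, Add(-3, Mul(187, Rational(1, 74)))), -144688) = Add(Add(166645, Add(-3, Rational(187, 74))), -144688) = Add(Add(166645, Rational(-35, 74)), -144688) = Add(Rational(12331695, 74), -144688) = Rational(1624783, 74)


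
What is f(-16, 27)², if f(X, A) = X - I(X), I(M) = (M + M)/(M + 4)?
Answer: 3136/9 ≈ 348.44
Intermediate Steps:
I(M) = 2*M/(4 + M) (I(M) = (2*M)/(4 + M) = 2*M/(4 + M))
f(X, A) = X - 2*X/(4 + X)
f(-16, 27)² = (-16*(2 - 16)/(4 - 16))² = (-16*(-14)/(-12))² = (-16*(-1/12)*(-14))² = (-56/3)² = 3136/9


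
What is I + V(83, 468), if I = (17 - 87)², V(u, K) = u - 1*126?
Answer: 4857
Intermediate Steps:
V(u, K) = -126 + u (V(u, K) = u - 126 = -126 + u)
I = 4900 (I = (-70)² = 4900)
I + V(83, 468) = 4900 + (-126 + 83) = 4900 - 43 = 4857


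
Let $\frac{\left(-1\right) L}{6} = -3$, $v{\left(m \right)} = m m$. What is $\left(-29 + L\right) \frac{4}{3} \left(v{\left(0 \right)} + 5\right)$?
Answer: $- \frac{220}{3} \approx -73.333$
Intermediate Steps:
$v{\left(m \right)} = m^{2}$
$L = 18$ ($L = \left(-6\right) \left(-3\right) = 18$)
$\left(-29 + L\right) \frac{4}{3} \left(v{\left(0 \right)} + 5\right) = \left(-29 + 18\right) \frac{4}{3} \left(0^{2} + 5\right) = - 11 \cdot 4 \cdot \frac{1}{3} \left(0 + 5\right) = - 11 \cdot \frac{4}{3} \cdot 5 = \left(-11\right) \frac{20}{3} = - \frac{220}{3}$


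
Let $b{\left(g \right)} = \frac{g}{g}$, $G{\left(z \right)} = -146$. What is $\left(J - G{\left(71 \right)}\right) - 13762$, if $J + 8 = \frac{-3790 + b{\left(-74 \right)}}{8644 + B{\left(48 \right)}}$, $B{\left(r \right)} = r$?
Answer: $- \frac{118423597}{8692} \approx -13624.0$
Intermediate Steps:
$b{\left(g \right)} = 1$
$J = - \frac{73325}{8692}$ ($J = -8 + \frac{-3790 + 1}{8644 + 48} = -8 - \frac{3789}{8692} = - \frac{73325}{8692} \approx -8.4359$)
$\left(J - G{\left(71 \right)}\right) - 13762 = \left(- \frac{73325}{8692} - -146\right) - 13762 = \left(- \frac{73325}{8692} + 146\right) - 13762 = \frac{1195707}{8692} - 13762 = - \frac{118423597}{8692}$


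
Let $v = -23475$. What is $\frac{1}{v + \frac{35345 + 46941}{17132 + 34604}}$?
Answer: $- \frac{25868}{607210157} \approx -4.2601 \cdot 10^{-5}$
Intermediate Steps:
$\frac{1}{v + \frac{35345 + 46941}{17132 + 34604}} = \frac{1}{-23475 + \frac{35345 + 46941}{17132 + 34604}} = \frac{1}{-23475 + \frac{82286}{51736}} = \frac{1}{-23475 + 82286 \cdot \frac{1}{51736}} = \frac{1}{-23475 + \frac{41143}{25868}} = \frac{1}{- \frac{607210157}{25868}} = - \frac{25868}{607210157}$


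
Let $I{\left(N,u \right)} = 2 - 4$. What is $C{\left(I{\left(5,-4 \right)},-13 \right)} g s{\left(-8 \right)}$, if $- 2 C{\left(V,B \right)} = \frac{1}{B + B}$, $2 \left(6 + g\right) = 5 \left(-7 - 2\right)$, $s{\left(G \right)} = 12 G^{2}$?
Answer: $- \frac{5472}{13} \approx -420.92$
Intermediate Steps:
$I{\left(N,u \right)} = -2$ ($I{\left(N,u \right)} = 2 - 4 = -2$)
$g = - \frac{57}{2}$ ($g = -6 + \frac{5 \left(-7 - 2\right)}{2} = -6 + \frac{5 \left(-9\right)}{2} = -6 + \frac{1}{2} \left(-45\right) = -6 - \frac{45}{2} = - \frac{57}{2} \approx -28.5$)
$C{\left(V,B \right)} = - \frac{1}{4 B}$ ($C{\left(V,B \right)} = - \frac{1}{2 \left(B + B\right)} = - \frac{1}{2 \cdot 2 B} = - \frac{\frac{1}{2} \frac{1}{B}}{2} = - \frac{1}{4 B}$)
$C{\left(I{\left(5,-4 \right)},-13 \right)} g s{\left(-8 \right)} = - \frac{1}{4 \left(-13\right)} \left(- \frac{57}{2}\right) 12 \left(-8\right)^{2} = \left(- \frac{1}{4}\right) \left(- \frac{1}{13}\right) \left(- \frac{57}{2}\right) 12 \cdot 64 = \frac{1}{52} \left(- \frac{57}{2}\right) 768 = \left(- \frac{57}{104}\right) 768 = - \frac{5472}{13}$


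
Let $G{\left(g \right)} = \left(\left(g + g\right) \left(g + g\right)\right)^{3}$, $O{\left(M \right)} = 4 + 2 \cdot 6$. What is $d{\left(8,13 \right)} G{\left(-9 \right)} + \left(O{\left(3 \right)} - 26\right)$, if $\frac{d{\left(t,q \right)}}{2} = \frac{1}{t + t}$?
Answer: $4251518$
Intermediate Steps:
$O{\left(M \right)} = 16$ ($O{\left(M \right)} = 4 + 12 = 16$)
$d{\left(t,q \right)} = \frac{1}{t}$ ($d{\left(t,q \right)} = \frac{2}{t + t} = \frac{2}{2 t} = 2 \frac{1}{2 t} = \frac{1}{t}$)
$G{\left(g \right)} = 64 g^{6}$ ($G{\left(g \right)} = \left(2 g 2 g\right)^{3} = \left(4 g^{2}\right)^{3} = 64 g^{6}$)
$d{\left(8,13 \right)} G{\left(-9 \right)} + \left(O{\left(3 \right)} - 26\right) = \frac{64 \left(-9\right)^{6}}{8} + \left(16 - 26\right) = \frac{64 \cdot 531441}{8} + \left(16 - 26\right) = \frac{1}{8} \cdot 34012224 - 10 = 4251528 - 10 = 4251518$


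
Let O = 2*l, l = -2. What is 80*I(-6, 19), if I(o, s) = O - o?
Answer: 160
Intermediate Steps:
O = -4 (O = 2*(-2) = -4)
I(o, s) = -4 - o
80*I(-6, 19) = 80*(-4 - 1*(-6)) = 80*(-4 + 6) = 80*2 = 160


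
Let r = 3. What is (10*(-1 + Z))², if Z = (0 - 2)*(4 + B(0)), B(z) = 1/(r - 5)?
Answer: 6400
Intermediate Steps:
B(z) = -½ (B(z) = 1/(3 - 5) = 1/(-2) = -½)
Z = -7 (Z = (0 - 2)*(4 - ½) = -2*7/2 = -7)
(10*(-1 + Z))² = (10*(-1 - 7))² = (10*(-8))² = (-80)² = 6400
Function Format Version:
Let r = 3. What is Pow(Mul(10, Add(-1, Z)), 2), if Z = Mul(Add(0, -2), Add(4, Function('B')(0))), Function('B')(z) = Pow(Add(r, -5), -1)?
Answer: 6400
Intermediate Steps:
Function('B')(z) = Rational(-1, 2) (Function('B')(z) = Pow(Add(3, -5), -1) = Pow(-2, -1) = Rational(-1, 2))
Z = -7 (Z = Mul(Add(0, -2), Add(4, Rational(-1, 2))) = Mul(-2, Rational(7, 2)) = -7)
Pow(Mul(10, Add(-1, Z)), 2) = Pow(Mul(10, Add(-1, -7)), 2) = Pow(Mul(10, -8), 2) = Pow(-80, 2) = 6400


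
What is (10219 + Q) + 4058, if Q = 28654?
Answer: 42931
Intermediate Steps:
(10219 + Q) + 4058 = (10219 + 28654) + 4058 = 38873 + 4058 = 42931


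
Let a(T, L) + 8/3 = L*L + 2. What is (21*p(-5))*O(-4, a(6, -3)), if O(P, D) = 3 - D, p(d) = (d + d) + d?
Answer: 1680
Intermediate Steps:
p(d) = 3*d (p(d) = 2*d + d = 3*d)
a(T, L) = -⅔ + L² (a(T, L) = -8/3 + (L*L + 2) = -8/3 + (L² + 2) = -8/3 + (2 + L²) = -⅔ + L²)
(21*p(-5))*O(-4, a(6, -3)) = (21*(3*(-5)))*(3 - (-⅔ + (-3)²)) = (21*(-15))*(3 - (-⅔ + 9)) = -315*(3 - 1*25/3) = -315*(3 - 25/3) = -315*(-16/3) = 1680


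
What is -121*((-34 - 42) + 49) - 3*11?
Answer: 3234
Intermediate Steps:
-121*((-34 - 42) + 49) - 3*11 = -121*(-76 + 49) - 33 = -121*(-27) - 33 = 3267 - 33 = 3234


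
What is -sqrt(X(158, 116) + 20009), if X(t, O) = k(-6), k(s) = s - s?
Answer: -sqrt(20009) ≈ -141.45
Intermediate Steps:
k(s) = 0
X(t, O) = 0
-sqrt(X(158, 116) + 20009) = -sqrt(0 + 20009) = -sqrt(20009)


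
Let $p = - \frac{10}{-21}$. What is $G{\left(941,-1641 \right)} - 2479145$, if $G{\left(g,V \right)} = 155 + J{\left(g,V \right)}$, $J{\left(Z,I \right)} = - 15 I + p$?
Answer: $- \frac{51541865}{21} \approx -2.4544 \cdot 10^{6}$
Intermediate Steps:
$p = \frac{10}{21}$ ($p = \left(-10\right) \left(- \frac{1}{21}\right) = \frac{10}{21} \approx 0.47619$)
$J{\left(Z,I \right)} = \frac{10}{21} - 15 I$ ($J{\left(Z,I \right)} = - 15 I + \frac{10}{21} = \frac{10}{21} - 15 I$)
$G{\left(g,V \right)} = \frac{3265}{21} - 15 V$ ($G{\left(g,V \right)} = 155 - \left(- \frac{10}{21} + 15 V\right) = \frac{3265}{21} - 15 V$)
$G{\left(941,-1641 \right)} - 2479145 = \left(\frac{3265}{21} - -24615\right) - 2479145 = \left(\frac{3265}{21} + 24615\right) - 2479145 = \frac{520180}{21} - 2479145 = - \frac{51541865}{21}$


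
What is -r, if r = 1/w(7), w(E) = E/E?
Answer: -1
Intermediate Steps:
w(E) = 1
r = 1 (r = 1/1 = 1)
-r = -1*1 = -1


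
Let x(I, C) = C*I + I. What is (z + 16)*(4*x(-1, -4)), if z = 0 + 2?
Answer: 216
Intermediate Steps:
z = 2
x(I, C) = I + C*I
(z + 16)*(4*x(-1, -4)) = (2 + 16)*(4*(-(1 - 4))) = 18*(4*(-1*(-3))) = 18*(4*3) = 18*12 = 216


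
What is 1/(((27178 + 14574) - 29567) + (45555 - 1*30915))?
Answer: 1/26825 ≈ 3.7279e-5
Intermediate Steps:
1/(((27178 + 14574) - 29567) + (45555 - 1*30915)) = 1/((41752 - 29567) + (45555 - 30915)) = 1/(12185 + 14640) = 1/26825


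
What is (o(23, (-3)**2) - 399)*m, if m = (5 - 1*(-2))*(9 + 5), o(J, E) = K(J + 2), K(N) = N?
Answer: -36652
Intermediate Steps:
o(J, E) = 2 + J (o(J, E) = J + 2 = 2 + J)
m = 98 (m = (5 + 2)*14 = 7*14 = 98)
(o(23, (-3)**2) - 399)*m = ((2 + 23) - 399)*98 = (25 - 399)*98 = -374*98 = -36652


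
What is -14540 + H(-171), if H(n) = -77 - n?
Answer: -14446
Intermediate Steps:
-14540 + H(-171) = -14540 + (-77 - 1*(-171)) = -14540 + (-77 + 171) = -14540 + 94 = -14446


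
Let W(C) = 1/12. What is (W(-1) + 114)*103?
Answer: 141007/12 ≈ 11751.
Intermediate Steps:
W(C) = 1/12
(W(-1) + 114)*103 = (1/12 + 114)*103 = (1369/12)*103 = 141007/12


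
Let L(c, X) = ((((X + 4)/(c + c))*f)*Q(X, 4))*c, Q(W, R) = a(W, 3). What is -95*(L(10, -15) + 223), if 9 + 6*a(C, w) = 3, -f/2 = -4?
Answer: -25365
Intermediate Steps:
f = 8 (f = -2*(-4) = 8)
a(C, w) = -1 (a(C, w) = -3/2 + (⅙)*3 = -3/2 + ½ = -1)
Q(W, R) = -1
L(c, X) = -16 - 4*X (L(c, X) = ((((X + 4)/(c + c))*8)*(-1))*c = ((((4 + X)/((2*c)))*8)*(-1))*c = ((((4 + X)*(1/(2*c)))*8)*(-1))*c = ((((4 + X)/(2*c))*8)*(-1))*c = ((4*(4 + X)/c)*(-1))*c = (-4*(4 + X)/c)*c = -16 - 4*X)
-95*(L(10, -15) + 223) = -95*((-16 - 4*(-15)) + 223) = -95*((-16 + 60) + 223) = -95*(44 + 223) = -95*267 = -25365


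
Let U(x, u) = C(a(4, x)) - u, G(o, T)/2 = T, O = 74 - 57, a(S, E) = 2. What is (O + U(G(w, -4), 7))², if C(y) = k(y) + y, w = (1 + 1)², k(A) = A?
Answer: 196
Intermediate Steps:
w = 4 (w = 2² = 4)
O = 17
G(o, T) = 2*T
C(y) = 2*y (C(y) = y + y = 2*y)
U(x, u) = 4 - u (U(x, u) = 2*2 - u = 4 - u)
(O + U(G(w, -4), 7))² = (17 + (4 - 1*7))² = (17 + (4 - 7))² = (17 - 3)² = 14² = 196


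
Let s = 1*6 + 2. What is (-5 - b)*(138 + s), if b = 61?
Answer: -9636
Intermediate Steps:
s = 8 (s = 6 + 2 = 8)
(-5 - b)*(138 + s) = (-5 - 1*61)*(138 + 8) = (-5 - 61)*146 = -66*146 = -9636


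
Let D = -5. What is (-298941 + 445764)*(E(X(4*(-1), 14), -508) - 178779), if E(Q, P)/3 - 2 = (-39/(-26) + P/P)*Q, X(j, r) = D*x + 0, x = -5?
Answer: -52440917733/2 ≈ -2.6220e+10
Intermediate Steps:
X(j, r) = 25 (X(j, r) = -5*(-5) + 0 = 25 + 0 = 25)
E(Q, P) = 6 + 15*Q/2 (E(Q, P) = 6 + 3*((-39/(-26) + P/P)*Q) = 6 + 3*((-39*(-1/26) + 1)*Q) = 6 + 3*((3/2 + 1)*Q) = 6 + 3*(5*Q/2) = 6 + 15*Q/2)
(-298941 + 445764)*(E(X(4*(-1), 14), -508) - 178779) = (-298941 + 445764)*((6 + (15/2)*25) - 178779) = 146823*((6 + 375/2) - 178779) = 146823*(387/2 - 178779) = 146823*(-357171/2) = -52440917733/2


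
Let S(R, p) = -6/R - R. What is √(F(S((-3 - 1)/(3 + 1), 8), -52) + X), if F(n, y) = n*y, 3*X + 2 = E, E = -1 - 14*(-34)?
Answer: I*√1857/3 ≈ 14.364*I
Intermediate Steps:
S(R, p) = -R - 6/R
E = 475 (E = -1 + 476 = 475)
X = 473/3 (X = -⅔ + (⅓)*475 = -⅔ + 475/3 = 473/3 ≈ 157.67)
√(F(S((-3 - 1)/(3 + 1), 8), -52) + X) = √((-(-3 - 1)/(3 + 1) - 6*(3 + 1)/(-3 - 1))*(-52) + 473/3) = √((-(-4)/4 - 6*(-1/1))*(-52) + 473/3) = √((-(-4)/4 - 6/((-4*¼)))*(-52) + 473/3) = √((-1*(-1) - 6/(-1))*(-52) + 473/3) = √((1 - 6*(-1))*(-52) + 473/3) = √((1 + 6)*(-52) + 473/3) = √(7*(-52) + 473/3) = √(-364 + 473/3) = √(-619/3) = I*√1857/3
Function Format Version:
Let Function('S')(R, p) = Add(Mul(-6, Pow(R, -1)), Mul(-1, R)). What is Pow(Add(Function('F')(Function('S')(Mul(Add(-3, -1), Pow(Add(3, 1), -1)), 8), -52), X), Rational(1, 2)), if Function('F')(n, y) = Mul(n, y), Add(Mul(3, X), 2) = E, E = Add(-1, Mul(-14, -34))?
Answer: Mul(Rational(1, 3), I, Pow(1857, Rational(1, 2))) ≈ Mul(14.364, I)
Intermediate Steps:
Function('S')(R, p) = Add(Mul(-1, R), Mul(-6, Pow(R, -1)))
E = 475 (E = Add(-1, 476) = 475)
X = Rational(473, 3) (X = Add(Rational(-2, 3), Mul(Rational(1, 3), 475)) = Add(Rational(-2, 3), Rational(475, 3)) = Rational(473, 3) ≈ 157.67)
Pow(Add(Function('F')(Function('S')(Mul(Add(-3, -1), Pow(Add(3, 1), -1)), 8), -52), X), Rational(1, 2)) = Pow(Add(Mul(Add(Mul(-1, Mul(Add(-3, -1), Pow(Add(3, 1), -1))), Mul(-6, Pow(Mul(Add(-3, -1), Pow(Add(3, 1), -1)), -1))), -52), Rational(473, 3)), Rational(1, 2)) = Pow(Add(Mul(Add(Mul(-1, Mul(-4, Pow(4, -1))), Mul(-6, Pow(Mul(-4, Pow(4, -1)), -1))), -52), Rational(473, 3)), Rational(1, 2)) = Pow(Add(Mul(Add(Mul(-1, Mul(-4, Rational(1, 4))), Mul(-6, Pow(Mul(-4, Rational(1, 4)), -1))), -52), Rational(473, 3)), Rational(1, 2)) = Pow(Add(Mul(Add(Mul(-1, -1), Mul(-6, Pow(-1, -1))), -52), Rational(473, 3)), Rational(1, 2)) = Pow(Add(Mul(Add(1, Mul(-6, -1)), -52), Rational(473, 3)), Rational(1, 2)) = Pow(Add(Mul(Add(1, 6), -52), Rational(473, 3)), Rational(1, 2)) = Pow(Add(Mul(7, -52), Rational(473, 3)), Rational(1, 2)) = Pow(Add(-364, Rational(473, 3)), Rational(1, 2)) = Pow(Rational(-619, 3), Rational(1, 2)) = Mul(Rational(1, 3), I, Pow(1857, Rational(1, 2)))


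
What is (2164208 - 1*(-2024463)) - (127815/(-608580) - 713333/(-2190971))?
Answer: 372339648135974867/88892075412 ≈ 4.1887e+6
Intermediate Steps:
(2164208 - 1*(-2024463)) - (127815/(-608580) - 713333/(-2190971)) = (2164208 + 2024463) - (127815*(-1/608580) - 713333*(-1/2190971)) = 4188671 - (-8521/40572 + 713333/2190971) = 4188671 - 1*10272082585/88892075412 = 4188671 - 10272082585/88892075412 = 372339648135974867/88892075412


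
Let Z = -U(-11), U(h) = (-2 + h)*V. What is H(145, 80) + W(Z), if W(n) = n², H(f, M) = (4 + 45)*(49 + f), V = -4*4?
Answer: 52770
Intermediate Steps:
V = -16
H(f, M) = 2401 + 49*f (H(f, M) = 49*(49 + f) = 2401 + 49*f)
U(h) = 32 - 16*h (U(h) = (-2 + h)*(-16) = 32 - 16*h)
Z = -208 (Z = -(32 - 16*(-11)) = -(32 + 176) = -1*208 = -208)
H(145, 80) + W(Z) = (2401 + 49*145) + (-208)² = (2401 + 7105) + 43264 = 9506 + 43264 = 52770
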